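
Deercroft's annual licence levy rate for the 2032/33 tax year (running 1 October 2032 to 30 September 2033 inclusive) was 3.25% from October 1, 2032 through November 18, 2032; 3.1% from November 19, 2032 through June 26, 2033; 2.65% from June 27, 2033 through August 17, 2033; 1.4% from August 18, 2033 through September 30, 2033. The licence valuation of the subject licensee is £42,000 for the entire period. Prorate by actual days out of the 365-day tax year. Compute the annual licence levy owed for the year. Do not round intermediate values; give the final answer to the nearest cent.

October 1 – November 18, 2032: 49 days at 3.25% → £42,000 × 3.25% × 49/365 = £183.2466
November 19, 2032 – June 26, 2033: 220 days at 3.1% → £42,000 × 3.1% × 220/365 = £784.7671
June 27 – August 17, 2033: 52 days at 2.65% → £42,000 × 2.65% × 52/365 = £158.5644
August 18 – September 30, 2033: 44 days at 1.4% → £42,000 × 1.4% × 44/365 = £70.8822
Total = £1,197.4603

£1,197.46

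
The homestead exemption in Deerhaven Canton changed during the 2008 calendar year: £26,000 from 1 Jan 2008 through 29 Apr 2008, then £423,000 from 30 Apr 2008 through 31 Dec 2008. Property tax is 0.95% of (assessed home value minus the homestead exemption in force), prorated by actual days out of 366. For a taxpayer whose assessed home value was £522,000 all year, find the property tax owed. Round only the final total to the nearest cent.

1 Jan – 29 Apr 2008: 120 days, exemption £26,000 → (£522,000 − £26,000) × 0.95% × 120/366 = £1,544.9180
30 Apr – 31 Dec 2008: 246 days, exemption £423,000 → (£522,000 − £423,000) × 0.95% × 246/366 = £632.1393
Total = £2,177.0574

£2,177.06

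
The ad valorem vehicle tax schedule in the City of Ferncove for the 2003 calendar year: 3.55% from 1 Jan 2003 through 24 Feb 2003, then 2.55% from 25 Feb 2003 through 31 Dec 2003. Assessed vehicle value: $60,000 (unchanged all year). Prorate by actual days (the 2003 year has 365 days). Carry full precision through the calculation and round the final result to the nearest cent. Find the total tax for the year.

$1,620.41

1 Jan – 24 Feb 2003: 55 days at 3.55% → $60,000 × 3.55% × 55/365 = $320.9589
25 Feb – 31 Dec 2003: 310 days at 2.55% → $60,000 × 2.55% × 310/365 = $1,299.4521
Total = $1,620.4110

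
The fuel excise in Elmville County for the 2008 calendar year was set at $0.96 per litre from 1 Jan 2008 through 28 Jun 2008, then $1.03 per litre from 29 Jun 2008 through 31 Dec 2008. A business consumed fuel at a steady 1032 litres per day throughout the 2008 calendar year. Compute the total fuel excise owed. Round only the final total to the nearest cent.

$376,040.16

1 Jan – 28 Jun 2008: 180 days × 1032 litres/day = 185,760 litres at $0.96/litre → $178,329.60
29 Jun – 31 Dec 2008: 186 days × 1032 litres/day = 191,952 litres at $1.03/litre → $197,710.56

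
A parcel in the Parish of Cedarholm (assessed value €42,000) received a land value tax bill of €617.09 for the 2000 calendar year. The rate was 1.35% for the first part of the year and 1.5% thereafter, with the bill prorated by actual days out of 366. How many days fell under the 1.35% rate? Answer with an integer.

75 days

Let d = days at the first rate; then 366 − d days at the second rate.
€42,000 × [1.35%·d + 1.5%·(366−d)] / 366 = €617.09
Solving gives d = 75, so the new rate took effect on 16 Mar 2000.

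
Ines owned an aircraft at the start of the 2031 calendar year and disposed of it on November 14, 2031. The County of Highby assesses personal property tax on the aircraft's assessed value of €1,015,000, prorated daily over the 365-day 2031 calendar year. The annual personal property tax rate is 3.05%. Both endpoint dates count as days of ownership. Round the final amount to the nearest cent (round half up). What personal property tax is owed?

Days held (January 1 – November 14, 2031): 318 out of 365
Tax = €1,015,000 × 3.05% × 318/365 = €26,971.1918

€26,971.19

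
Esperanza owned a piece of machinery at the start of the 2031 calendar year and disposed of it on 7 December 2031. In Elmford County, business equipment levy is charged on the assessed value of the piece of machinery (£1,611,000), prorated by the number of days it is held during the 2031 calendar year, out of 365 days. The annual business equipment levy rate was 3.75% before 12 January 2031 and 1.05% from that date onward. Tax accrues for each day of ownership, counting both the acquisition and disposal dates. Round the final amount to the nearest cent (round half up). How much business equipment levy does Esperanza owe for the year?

£17,114.12

1 January – 11 January 2031: 11 days at 3.75% → £1,611,000 × 3.75% × 11/365 = £1,820.6507
12 January – 7 December 2031: 330 days at 1.05% → £1,611,000 × 1.05% × 330/365 = £15,293.4658
Total = £17,114.1164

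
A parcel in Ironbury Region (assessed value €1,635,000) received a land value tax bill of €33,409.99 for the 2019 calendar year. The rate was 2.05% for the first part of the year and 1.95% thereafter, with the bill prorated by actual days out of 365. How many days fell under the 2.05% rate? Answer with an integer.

Let d = days at the first rate; then 365 − d days at the second rate.
€1,635,000 × [2.05%·d + 1.95%·(365−d)] / 365 = €33,409.99
Solving gives d = 341, so the new rate took effect on 8 Dec 2019.

341 days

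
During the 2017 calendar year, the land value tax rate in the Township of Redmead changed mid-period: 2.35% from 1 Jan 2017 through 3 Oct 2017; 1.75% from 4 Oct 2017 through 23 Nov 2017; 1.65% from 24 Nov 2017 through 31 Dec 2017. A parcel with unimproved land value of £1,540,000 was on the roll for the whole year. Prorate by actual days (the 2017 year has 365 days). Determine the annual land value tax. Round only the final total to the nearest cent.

1 Jan – 3 Oct 2017: 276 days at 2.35% → £1,540,000 × 2.35% × 276/365 = £27,365.5890
4 Oct – 23 Nov 2017: 51 days at 1.75% → £1,540,000 × 1.75% × 51/365 = £3,765.6164
24 Nov – 31 Dec 2017: 38 days at 1.65% → £1,540,000 × 1.65% × 38/365 = £2,645.4247
Total = £33,776.6301

£33,776.63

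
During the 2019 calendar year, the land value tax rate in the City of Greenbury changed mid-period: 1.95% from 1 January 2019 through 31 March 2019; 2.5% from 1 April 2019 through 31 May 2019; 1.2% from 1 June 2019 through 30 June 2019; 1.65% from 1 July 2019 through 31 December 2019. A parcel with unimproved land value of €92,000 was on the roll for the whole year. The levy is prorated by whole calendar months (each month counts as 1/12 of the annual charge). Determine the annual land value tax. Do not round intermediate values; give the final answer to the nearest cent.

1 January – 31 March 2019: 3 months at 1.95% → €92,000 × 1.95% × 3/12 = €448.5000
1 April – 31 May 2019: 2 months at 2.5% → €92,000 × 2.5% × 2/12 = €383.3333
1 June – 30 June 2019: 1 month at 1.2% → €92,000 × 1.2% × 1/12 = €92.0000
1 July – 31 December 2019: 6 months at 1.65% → €92,000 × 1.65% × 6/12 = €759.0000
Total = €1,682.8333

€1,682.83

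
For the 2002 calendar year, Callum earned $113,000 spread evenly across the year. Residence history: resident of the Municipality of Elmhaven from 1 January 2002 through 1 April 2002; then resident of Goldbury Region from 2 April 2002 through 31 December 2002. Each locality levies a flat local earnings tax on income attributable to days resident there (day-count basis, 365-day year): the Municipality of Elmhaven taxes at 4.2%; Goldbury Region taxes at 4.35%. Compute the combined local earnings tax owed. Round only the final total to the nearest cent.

$4,873.24

The Municipality of Elmhaven, 1 January – 1 April 2002: 91 days → $113,000 × 4.2% × 91/365 = $1,183.2493
Goldbury Region, 2 April – 31 December 2002: 274 days → $113,000 × 4.35% × 274/365 = $3,689.9918
Total = $4,873.2411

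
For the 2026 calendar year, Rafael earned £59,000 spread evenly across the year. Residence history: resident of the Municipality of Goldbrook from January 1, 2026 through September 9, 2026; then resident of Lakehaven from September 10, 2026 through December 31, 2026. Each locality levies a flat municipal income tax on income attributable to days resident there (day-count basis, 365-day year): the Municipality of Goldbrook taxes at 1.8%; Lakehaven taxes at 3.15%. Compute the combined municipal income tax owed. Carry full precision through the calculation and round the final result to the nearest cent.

£1,308.59

The Municipality of Goldbrook, January 1 – September 9, 2026: 252 days → £59,000 × 1.8% × 252/365 = £733.2164
Lakehaven, September 10 – December 31, 2026: 113 days → £59,000 × 3.15% × 113/365 = £575.3712
Total = £1,308.5877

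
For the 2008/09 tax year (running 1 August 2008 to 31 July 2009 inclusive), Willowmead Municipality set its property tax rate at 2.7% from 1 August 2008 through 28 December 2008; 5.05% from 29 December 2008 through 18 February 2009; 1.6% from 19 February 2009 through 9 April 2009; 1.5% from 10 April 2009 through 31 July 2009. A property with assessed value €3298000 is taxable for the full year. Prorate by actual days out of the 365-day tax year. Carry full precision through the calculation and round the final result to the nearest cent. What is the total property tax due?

€82865.64

1 August – 28 December 2008: 150 days at 2.7% → €3298000 × 2.7% × 150/365 = €36594.2466
29 December 2008 – 18 February 2009: 52 days at 5.05% → €3298000 × 5.05% × 52/365 = €23727.5288
19 February – 9 April 2009: 50 days at 1.6% → €3298000 × 1.6% × 50/365 = €7228.4932
10 April – 31 July 2009: 113 days at 1.5% → €3298000 × 1.5% × 113/365 = €15315.3699
Total = €82865.6384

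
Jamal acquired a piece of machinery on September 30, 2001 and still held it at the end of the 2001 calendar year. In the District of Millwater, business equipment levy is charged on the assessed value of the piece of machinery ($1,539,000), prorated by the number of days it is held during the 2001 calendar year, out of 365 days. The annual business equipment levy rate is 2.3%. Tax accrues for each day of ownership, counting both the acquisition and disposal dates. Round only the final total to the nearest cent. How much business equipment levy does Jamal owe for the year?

Days held (September 30 – December 31, 2001): 93 out of 365
Tax = $1,539,000 × 2.3% × 93/365 = $9,018.9616

$9,018.96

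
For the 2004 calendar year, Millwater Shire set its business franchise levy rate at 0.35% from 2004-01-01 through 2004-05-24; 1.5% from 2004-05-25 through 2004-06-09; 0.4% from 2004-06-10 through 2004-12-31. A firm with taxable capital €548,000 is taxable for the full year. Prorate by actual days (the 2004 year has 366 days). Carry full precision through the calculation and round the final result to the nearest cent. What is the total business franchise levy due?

€2,346.97

2004-01-01 to 2004-05-24: 145 days at 0.35% → €548,000 × 0.35% × 145/366 = €759.8634
2004-05-25 to 2004-06-09: 16 days at 1.5% → €548,000 × 1.5% × 16/366 = €359.3443
2004-06-10 to 2004-12-31: 205 days at 0.4% → €548,000 × 0.4% × 205/366 = €1,227.7596
Total = €2,346.9672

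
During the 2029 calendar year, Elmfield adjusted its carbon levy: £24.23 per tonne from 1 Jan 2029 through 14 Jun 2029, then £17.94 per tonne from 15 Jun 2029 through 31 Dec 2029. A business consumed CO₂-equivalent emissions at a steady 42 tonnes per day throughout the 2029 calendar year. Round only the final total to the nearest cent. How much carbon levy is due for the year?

1 Jan – 14 Jun 2029: 165 days × 42 tonnes/day = 6,930 tonnes at £24.23/tonne → £167,913.90
15 Jun – 31 Dec 2029: 200 days × 42 tonnes/day = 8,400 tonnes at £17.94/tonne → £150,696.00

£318,609.90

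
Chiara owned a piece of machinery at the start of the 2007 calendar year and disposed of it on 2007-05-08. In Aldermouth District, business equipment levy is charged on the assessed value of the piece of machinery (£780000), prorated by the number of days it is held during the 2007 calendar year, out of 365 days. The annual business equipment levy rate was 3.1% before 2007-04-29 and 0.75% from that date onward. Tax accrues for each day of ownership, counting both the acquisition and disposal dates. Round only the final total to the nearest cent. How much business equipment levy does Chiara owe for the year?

2007-01-01 to 2007-04-28: 118 days at 3.1% → £780000 × 3.1% × 118/365 = £7817.0959
2007-04-29 to 2007-05-08: 10 days at 0.75% → £780000 × 0.75% × 10/365 = £160.2740
Total = £7977.3699

£7977.37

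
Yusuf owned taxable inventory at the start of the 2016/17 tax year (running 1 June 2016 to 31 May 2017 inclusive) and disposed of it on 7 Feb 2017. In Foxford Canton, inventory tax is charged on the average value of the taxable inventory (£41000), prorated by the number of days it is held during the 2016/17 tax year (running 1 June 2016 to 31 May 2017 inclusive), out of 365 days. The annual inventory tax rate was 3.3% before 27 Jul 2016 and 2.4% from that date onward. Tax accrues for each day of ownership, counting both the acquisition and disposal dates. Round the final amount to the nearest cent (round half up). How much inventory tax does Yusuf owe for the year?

1 Jun – 26 Jul 2016: 56 days at 3.3% → £41000 × 3.3% × 56/365 = £207.5836
27 Jul 2016 – 7 Feb 2017: 196 days at 2.4% → £41000 × 2.4% × 196/365 = £528.3945
Total = £735.9781

£735.98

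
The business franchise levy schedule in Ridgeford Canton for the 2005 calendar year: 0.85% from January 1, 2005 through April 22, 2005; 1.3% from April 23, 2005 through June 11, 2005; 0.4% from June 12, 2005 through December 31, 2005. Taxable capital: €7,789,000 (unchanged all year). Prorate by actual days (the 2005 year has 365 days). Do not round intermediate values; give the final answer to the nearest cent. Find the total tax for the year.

January 1 – April 22, 2005: 112 days at 0.85% → €7,789,000 × 0.85% × 112/365 = €20,315.4192
April 23 – June 11, 2005: 50 days at 1.3% → €7,789,000 × 1.3% × 50/365 = €13,870.8219
June 12 – December 31, 2005: 203 days at 0.4% → €7,789,000 × 0.4% × 203/365 = €17,327.8575
Total = €51,514.0986

€51,514.10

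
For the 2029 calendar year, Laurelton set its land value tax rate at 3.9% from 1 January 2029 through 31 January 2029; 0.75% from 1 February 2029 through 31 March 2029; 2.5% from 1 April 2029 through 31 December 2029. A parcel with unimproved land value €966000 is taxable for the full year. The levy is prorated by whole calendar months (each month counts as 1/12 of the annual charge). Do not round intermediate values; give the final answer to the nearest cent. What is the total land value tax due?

1 January – 31 January 2029: 1 month at 3.9% → €966000 × 3.9% × 1/12 = €3139.5000
1 February – 31 March 2029: 2 months at 0.75% → €966000 × 0.75% × 2/12 = €1207.5000
1 April – 31 December 2029: 9 months at 2.5% → €966000 × 2.5% × 9/12 = €18112.5000
Total = €22459.5000

€22459.50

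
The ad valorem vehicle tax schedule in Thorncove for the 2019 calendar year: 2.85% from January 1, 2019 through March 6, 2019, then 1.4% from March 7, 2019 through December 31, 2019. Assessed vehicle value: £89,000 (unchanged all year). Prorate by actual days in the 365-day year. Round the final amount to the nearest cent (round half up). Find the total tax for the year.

January 1 – March 6, 2019: 65 days at 2.85% → £89,000 × 2.85% × 65/365 = £451.7055
March 7 – December 31, 2019: 300 days at 1.4% → £89,000 × 1.4% × 300/365 = £1,024.1096
Total = £1,475.8151

£1,475.82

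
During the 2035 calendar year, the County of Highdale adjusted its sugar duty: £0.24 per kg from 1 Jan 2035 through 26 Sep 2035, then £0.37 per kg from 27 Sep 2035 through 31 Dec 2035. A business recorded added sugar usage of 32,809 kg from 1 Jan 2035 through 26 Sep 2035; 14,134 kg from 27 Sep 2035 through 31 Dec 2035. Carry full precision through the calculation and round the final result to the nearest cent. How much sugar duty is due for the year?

1 Jan – 26 Sep 2035: 32,809 kg at £0.24/kg → £7,874.16
27 Sep – 31 Dec 2035: 14,134 kg at £0.37/kg → £5,229.58

£13,103.74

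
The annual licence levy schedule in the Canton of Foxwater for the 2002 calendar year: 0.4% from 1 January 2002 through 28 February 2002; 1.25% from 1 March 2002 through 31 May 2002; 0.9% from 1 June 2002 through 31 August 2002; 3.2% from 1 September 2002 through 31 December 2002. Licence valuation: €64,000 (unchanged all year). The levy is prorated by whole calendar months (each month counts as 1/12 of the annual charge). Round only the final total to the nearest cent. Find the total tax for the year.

1 January – 28 February 2002: 2 months at 0.4% → €64,000 × 0.4% × 2/12 = €42.6667
1 March – 31 May 2002: 3 months at 1.25% → €64,000 × 1.25% × 3/12 = €200.0000
1 June – 31 August 2002: 3 months at 0.9% → €64,000 × 0.9% × 3/12 = €144.0000
1 September – 31 December 2002: 4 months at 3.2% → €64,000 × 3.2% × 4/12 = €682.6667
Total = €1,069.3333

€1,069.33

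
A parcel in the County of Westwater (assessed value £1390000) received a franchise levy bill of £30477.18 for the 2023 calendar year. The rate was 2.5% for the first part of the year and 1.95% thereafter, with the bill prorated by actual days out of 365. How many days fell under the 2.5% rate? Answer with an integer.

161 days

Let d = days at the first rate; then 365 − d days at the second rate.
£1390000 × [2.5%·d + 1.95%·(365−d)] / 365 = £30477.18
Solving gives d = 161, so the new rate took effect on 11 Jun 2023.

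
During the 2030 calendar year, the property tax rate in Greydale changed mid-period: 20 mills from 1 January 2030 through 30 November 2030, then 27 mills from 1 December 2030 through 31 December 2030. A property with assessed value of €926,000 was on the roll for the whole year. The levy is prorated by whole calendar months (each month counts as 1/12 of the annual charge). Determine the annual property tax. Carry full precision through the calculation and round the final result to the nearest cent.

€19,060.17

1 January – 30 November 2030: 11 months at 20 mills → €926,000 × 2% × 11/12 = €16,976.6667
1 December – 31 December 2030: 1 month at 27 mills → €926,000 × 2.7% × 1/12 = €2,083.5000
Total = €19,060.1667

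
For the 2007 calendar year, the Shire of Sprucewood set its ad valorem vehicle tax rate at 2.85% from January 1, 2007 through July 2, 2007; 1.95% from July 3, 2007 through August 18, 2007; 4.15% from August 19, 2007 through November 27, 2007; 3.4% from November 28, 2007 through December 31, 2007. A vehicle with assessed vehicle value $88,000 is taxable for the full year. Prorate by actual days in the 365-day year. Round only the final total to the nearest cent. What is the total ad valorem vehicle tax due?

$2,767.66

January 1 – July 2, 2007: 183 days at 2.85% → $88,000 × 2.85% × 183/365 = $1,257.4356
July 3 – August 18, 2007: 47 days at 1.95% → $88,000 × 1.95% × 47/365 = $220.9644
August 19 – November 27, 2007: 101 days at 4.15% → $88,000 × 4.15% × 101/365 = $1,010.5534
November 28 – December 31, 2007: 34 days at 3.4% → $88,000 × 3.4% × 34/365 = $278.7068
Total = $2,767.6603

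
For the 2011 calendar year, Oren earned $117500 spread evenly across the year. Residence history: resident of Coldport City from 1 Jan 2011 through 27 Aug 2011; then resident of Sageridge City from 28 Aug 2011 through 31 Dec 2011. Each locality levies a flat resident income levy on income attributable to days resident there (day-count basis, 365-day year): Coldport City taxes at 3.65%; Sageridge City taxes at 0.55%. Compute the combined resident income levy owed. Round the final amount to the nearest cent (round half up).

$3031.34

Coldport City, 1 Jan – 27 Aug 2011: 239 days → $117500 × 3.65% × 239/365 = $2808.2500
Sageridge City, 28 Aug – 31 Dec 2011: 126 days → $117500 × 0.55% × 126/365 = $223.0890
Total = $3031.3390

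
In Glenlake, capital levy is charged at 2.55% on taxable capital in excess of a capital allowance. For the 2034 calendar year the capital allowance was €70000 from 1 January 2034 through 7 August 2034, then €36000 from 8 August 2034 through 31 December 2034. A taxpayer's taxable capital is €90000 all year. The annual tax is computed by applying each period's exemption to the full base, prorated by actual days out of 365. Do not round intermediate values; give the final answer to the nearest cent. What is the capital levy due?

1 January – 7 August 2034: 219 days, exemption €70000 → (€90000 − €70000) × 2.55% × 219/365 = €306.0000
8 August – 31 December 2034: 146 days, exemption €36000 → (€90000 − €36000) × 2.55% × 146/365 = €550.8000
Total = €856.8000

€856.80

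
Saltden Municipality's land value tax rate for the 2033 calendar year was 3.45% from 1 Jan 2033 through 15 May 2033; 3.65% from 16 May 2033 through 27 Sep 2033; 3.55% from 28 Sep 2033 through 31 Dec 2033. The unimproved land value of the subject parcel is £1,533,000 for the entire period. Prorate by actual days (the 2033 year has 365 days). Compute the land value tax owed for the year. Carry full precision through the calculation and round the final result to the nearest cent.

1 Jan – 15 May 2033: 135 days at 3.45% → £1,533,000 × 3.45% × 135/365 = £19,561.5000
16 May – 27 Sep 2033: 135 days at 3.65% → £1,533,000 × 3.65% × 135/365 = £20,695.5000
28 Sep – 31 Dec 2033: 95 days at 3.55% → £1,533,000 × 3.55% × 95/365 = £14,164.5000
Total = £54,421.5000

£54,421.50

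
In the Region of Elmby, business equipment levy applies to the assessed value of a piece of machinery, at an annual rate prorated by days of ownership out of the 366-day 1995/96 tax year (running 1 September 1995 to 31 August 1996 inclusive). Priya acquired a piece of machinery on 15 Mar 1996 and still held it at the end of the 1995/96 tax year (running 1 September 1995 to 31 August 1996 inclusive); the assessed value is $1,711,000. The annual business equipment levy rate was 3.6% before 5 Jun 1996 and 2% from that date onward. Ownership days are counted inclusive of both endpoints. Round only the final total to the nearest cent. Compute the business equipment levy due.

$22,027.96

15 Mar – 4 Jun 1996: 82 days at 3.6% → $1,711,000 × 3.6% × 82/366 = $13,800.1967
5 Jun – 31 Aug 1996: 88 days at 2% → $1,711,000 × 2% × 88/366 = $8,227.7596
Total = $22,027.9563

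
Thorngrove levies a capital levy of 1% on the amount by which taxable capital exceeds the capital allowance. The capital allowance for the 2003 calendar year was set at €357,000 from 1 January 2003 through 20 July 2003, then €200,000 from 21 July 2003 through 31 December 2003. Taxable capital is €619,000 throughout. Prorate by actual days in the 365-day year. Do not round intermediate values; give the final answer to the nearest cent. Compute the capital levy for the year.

1 January – 20 July 2003: 201 days, exemption €357,000 → (€619,000 − €357,000) × 1% × 201/365 = €1,442.7945
21 July – 31 December 2003: 164 days, exemption €200,000 → (€619,000 − €200,000) × 1% × 164/365 = €1,882.6301
Total = €3,325.4247

€3,325.42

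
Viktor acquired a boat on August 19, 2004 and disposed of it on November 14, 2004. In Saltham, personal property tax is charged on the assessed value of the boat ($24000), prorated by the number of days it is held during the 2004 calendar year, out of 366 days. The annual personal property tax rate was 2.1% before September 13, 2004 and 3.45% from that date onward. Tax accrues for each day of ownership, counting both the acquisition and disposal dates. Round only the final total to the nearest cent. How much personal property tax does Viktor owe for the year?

$176.95

August 19 – September 12, 2004: 25 days at 2.1% → $24000 × 2.1% × 25/366 = $34.4262
September 13 – November 14, 2004: 63 days at 3.45% → $24000 × 3.45% × 63/366 = $142.5246
Total = $176.9508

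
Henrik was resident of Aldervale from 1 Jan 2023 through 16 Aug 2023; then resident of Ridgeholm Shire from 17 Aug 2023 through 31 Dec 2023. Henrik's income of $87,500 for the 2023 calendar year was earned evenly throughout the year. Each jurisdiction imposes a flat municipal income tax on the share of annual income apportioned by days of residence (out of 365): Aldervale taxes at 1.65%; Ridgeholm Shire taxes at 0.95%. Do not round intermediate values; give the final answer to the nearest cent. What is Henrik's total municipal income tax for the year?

$1,213.85

Aldervale, 1 Jan – 16 Aug 2023: 228 days → $87,500 × 1.65% × 228/365 = $901.8493
Ridgeholm Shire, 17 Aug – 31 Dec 2023: 137 days → $87,500 × 0.95% × 137/365 = $312.0034
Total = $1,213.8527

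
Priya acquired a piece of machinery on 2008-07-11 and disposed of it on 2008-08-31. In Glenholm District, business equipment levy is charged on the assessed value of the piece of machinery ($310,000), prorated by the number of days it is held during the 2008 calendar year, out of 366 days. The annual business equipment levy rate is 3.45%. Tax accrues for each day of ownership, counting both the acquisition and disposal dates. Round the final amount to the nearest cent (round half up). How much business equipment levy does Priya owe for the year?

$1,519.51

Days held (2008-07-11 to 2008-08-31): 52 out of 366
Tax = $310,000 × 3.45% × 52/366 = $1,519.5082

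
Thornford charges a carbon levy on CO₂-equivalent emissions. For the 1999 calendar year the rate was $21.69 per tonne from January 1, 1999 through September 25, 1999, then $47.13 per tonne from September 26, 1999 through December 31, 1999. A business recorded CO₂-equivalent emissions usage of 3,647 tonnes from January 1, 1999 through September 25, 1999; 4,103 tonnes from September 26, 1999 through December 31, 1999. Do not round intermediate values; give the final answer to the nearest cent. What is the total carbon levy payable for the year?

January 1 – September 25, 1999: 3,647 tonnes at $21.69/tonne → $79,103.43
September 26 – December 31, 1999: 4,103 tonnes at $47.13/tonne → $193,374.39

$272,477.82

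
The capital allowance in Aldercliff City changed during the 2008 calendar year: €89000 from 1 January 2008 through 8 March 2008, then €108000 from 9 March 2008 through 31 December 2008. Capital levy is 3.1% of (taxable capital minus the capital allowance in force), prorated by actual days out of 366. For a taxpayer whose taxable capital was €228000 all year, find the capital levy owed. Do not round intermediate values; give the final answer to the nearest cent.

1 January – 8 March 2008: 68 days, exemption €89000 → (€228000 − €89000) × 3.1% × 68/366 = €800.5792
9 March – 31 December 2008: 298 days, exemption €108000 → (€228000 − €108000) × 3.1% × 298/366 = €3028.8525
Total = €3829.4317

€3829.43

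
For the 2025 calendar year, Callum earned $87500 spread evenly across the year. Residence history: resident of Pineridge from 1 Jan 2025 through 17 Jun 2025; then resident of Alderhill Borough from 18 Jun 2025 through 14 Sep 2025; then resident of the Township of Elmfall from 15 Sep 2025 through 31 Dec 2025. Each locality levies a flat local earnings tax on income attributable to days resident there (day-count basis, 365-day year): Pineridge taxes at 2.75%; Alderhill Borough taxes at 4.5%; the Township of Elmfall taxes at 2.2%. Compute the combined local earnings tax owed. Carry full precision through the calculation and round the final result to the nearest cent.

Pineridge, 1 Jan – 17 Jun 2025: 168 days → $87500 × 2.75% × 168/365 = $1107.5342
Alderhill Borough, 18 Jun – 14 Sep 2025: 89 days → $87500 × 4.5% × 89/365 = $960.1027
The Township of Elmfall, 15 Sep – 31 Dec 2025: 108 days → $87500 × 2.2% × 108/365 = $569.5890
Total = $2637.2260

$2637.23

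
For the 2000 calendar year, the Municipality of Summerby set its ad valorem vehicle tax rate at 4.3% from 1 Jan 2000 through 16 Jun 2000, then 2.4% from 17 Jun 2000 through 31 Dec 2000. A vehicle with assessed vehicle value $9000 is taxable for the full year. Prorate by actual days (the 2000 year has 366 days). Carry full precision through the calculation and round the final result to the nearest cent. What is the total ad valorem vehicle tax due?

$294.49

1 Jan – 16 Jun 2000: 168 days at 4.3% → $9000 × 4.3% × 168/366 = $177.6393
17 Jun – 31 Dec 2000: 198 days at 2.4% → $9000 × 2.4% × 198/366 = $116.8525
Total = $294.4918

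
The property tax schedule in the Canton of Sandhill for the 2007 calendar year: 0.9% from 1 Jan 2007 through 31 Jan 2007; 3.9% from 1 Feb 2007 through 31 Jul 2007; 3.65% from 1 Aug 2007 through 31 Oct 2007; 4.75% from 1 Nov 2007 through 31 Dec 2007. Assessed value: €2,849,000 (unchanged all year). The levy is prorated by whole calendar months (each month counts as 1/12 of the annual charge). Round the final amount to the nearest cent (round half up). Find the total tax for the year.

1 Jan – 31 Jan 2007: 1 month at 0.9% → €2,849,000 × 0.9% × 1/12 = €2,136.7500
1 Feb – 31 Jul 2007: 6 months at 3.9% → €2,849,000 × 3.9% × 6/12 = €55,555.5000
1 Aug – 31 Oct 2007: 3 months at 3.65% → €2,849,000 × 3.65% × 3/12 = €25,997.1250
1 Nov – 31 Dec 2007: 2 months at 4.75% → €2,849,000 × 4.75% × 2/12 = €22,554.5833
Total = €106,243.9583

€106,243.96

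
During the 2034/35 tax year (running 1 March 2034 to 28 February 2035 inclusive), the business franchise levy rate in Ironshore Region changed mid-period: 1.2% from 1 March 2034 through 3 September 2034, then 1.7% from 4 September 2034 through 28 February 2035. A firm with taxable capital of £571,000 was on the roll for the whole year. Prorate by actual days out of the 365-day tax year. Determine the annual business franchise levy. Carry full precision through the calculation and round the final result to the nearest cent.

1 March – 3 September 2034: 187 days at 1.2% → £571,000 × 1.2% × 187/365 = £3,510.4767
4 September 2034 – 28 February 2035: 178 days at 1.7% → £571,000 × 1.7% × 178/365 = £4,733.8247
Total = £8,244.3014

£8,244.30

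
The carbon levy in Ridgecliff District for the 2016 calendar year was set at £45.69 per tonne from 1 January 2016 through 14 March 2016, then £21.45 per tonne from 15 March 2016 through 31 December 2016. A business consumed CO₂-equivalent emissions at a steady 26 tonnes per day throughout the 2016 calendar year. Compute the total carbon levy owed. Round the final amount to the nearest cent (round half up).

£250,755.96

1 January – 14 March 2016: 74 days × 26 tonnes/day = 1,924 tonnes at £45.69/tonne → £87,907.56
15 March – 31 December 2016: 292 days × 26 tonnes/day = 7,592 tonnes at £21.45/tonne → £162,848.40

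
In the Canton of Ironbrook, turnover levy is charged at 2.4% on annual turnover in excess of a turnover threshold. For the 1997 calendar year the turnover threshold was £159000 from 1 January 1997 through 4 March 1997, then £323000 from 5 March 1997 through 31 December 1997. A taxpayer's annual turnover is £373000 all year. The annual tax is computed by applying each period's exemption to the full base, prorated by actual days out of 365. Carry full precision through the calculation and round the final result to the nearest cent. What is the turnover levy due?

£1879.36

1 January – 4 March 1997: 63 days, exemption £159000 → (£373000 − £159000) × 2.4% × 63/365 = £886.4877
5 March – 31 December 1997: 302 days, exemption £323000 → (£373000 − £323000) × 2.4% × 302/365 = £992.8767
Total = £1879.3644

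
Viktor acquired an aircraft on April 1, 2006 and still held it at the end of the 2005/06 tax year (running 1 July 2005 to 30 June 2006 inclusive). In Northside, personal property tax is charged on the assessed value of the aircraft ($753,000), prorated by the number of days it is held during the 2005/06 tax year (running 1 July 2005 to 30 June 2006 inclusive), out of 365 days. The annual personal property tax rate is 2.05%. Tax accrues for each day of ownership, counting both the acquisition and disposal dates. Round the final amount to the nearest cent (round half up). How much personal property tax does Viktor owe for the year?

Days held (April 1 – June 30, 2006): 91 out of 365
Tax = $753,000 × 2.05% × 91/365 = $3,848.5521

$3,848.55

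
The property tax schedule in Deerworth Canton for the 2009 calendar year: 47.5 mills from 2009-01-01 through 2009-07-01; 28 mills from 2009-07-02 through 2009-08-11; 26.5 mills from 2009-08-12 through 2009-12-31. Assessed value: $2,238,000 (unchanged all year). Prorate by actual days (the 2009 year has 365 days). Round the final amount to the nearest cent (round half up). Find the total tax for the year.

$83,118.71

2009-01-01 to 2009-07-01: 182 days at 47.5 mills → $2,238,000 × 4.75% × 182/365 = $53,006.8767
2009-07-02 to 2009-08-11: 41 days at 28 mills → $2,238,000 × 2.8% × 41/365 = $7,038.9699
2009-08-12 to 2009-12-31: 142 days at 26.5 mills → $2,238,000 × 2.65% × 142/365 = $23,072.8603
Total = $83,118.7068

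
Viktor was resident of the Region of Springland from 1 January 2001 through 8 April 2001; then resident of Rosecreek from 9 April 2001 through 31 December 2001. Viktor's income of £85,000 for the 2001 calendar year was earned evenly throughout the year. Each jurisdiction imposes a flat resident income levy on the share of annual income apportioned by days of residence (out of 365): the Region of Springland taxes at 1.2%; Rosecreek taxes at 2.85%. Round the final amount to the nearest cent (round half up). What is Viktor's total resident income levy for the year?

The Region of Springland, 1 January – 8 April 2001: 98 days → £85,000 × 1.2% × 98/365 = £273.8630
Rosecreek, 9 April – 31 December 2001: 267 days → £85,000 × 2.85% × 267/365 = £1,772.0753
Total = £2,045.9384

£2,045.94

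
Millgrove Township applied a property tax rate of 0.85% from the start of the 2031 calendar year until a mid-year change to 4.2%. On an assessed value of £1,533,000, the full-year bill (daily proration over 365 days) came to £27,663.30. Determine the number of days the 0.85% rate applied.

261 days

Let d = days at the first rate; then 365 − d days at the second rate.
£1,533,000 × [0.85%·d + 4.2%·(365−d)] / 365 = £27,663.30
Solving gives d = 261, so the new rate took effect on September 19, 2031.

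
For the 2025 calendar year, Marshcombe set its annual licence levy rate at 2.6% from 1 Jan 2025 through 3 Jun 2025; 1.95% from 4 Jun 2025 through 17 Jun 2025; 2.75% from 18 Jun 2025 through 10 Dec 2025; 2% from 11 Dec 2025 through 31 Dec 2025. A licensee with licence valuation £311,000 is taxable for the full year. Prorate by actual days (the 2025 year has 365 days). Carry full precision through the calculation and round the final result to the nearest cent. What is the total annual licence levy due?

1 Jan – 3 Jun 2025: 154 days at 2.6% → £311,000 × 2.6% × 154/365 = £3,411.6274
4 Jun – 17 Jun 2025: 14 days at 1.95% → £311,000 × 1.95% × 14/365 = £232.6110
18 Jun – 10 Dec 2025: 176 days at 2.75% → £311,000 × 2.75% × 176/365 = £4,123.9452
11 Dec – 31 Dec 2025: 21 days at 2% → £311,000 × 2% × 21/365 = £357.8630
Total = £8,126.0466

£8,126.05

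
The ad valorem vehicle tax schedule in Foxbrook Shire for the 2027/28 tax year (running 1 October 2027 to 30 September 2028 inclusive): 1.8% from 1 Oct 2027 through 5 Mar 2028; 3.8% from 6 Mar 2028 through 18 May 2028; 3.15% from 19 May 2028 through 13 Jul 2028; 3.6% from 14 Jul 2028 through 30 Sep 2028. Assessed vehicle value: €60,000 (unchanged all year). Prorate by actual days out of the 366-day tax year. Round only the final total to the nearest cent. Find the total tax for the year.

1 Oct 2027 – 5 Mar 2028: 157 days at 1.8% → €60,000 × 1.8% × 157/366 = €463.2787
6 Mar – 18 May 2028: 74 days at 3.8% → €60,000 × 3.8% × 74/366 = €460.9836
19 May – 13 Jul 2028: 56 days at 3.15% → €60,000 × 3.15% × 56/366 = €289.1803
14 Jul – 30 Sep 2028: 79 days at 3.6% → €60,000 × 3.6% × 79/366 = €466.2295
Total = €1,679.6721

€1,679.67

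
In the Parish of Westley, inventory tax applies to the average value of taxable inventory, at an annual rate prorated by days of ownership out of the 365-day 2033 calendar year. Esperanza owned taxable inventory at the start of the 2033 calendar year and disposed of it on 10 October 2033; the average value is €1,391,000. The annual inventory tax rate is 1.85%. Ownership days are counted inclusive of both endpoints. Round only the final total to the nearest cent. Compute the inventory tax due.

€19,952.28

Days held (1 January – 10 October 2033): 283 out of 365
Tax = €1,391,000 × 1.85% × 283/365 = €19,952.2753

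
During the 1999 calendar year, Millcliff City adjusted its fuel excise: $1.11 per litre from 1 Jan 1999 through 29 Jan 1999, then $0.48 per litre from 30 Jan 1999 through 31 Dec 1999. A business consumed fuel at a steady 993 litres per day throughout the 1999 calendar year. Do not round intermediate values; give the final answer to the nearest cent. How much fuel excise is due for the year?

1 Jan – 29 Jan 1999: 29 days × 993 litres/day = 28,797 litres at $1.11/litre → $31,964.67
30 Jan – 31 Dec 1999: 336 days × 993 litres/day = 333,648 litres at $0.48/litre → $160,151.04

$192,115.71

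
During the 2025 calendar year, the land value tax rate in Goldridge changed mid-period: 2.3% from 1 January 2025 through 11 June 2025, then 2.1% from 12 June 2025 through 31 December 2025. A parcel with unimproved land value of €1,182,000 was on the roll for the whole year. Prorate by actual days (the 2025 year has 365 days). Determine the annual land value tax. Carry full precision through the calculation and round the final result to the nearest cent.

1 January – 11 June 2025: 162 days at 2.3% → €1,182,000 × 2.3% × 162/365 = €12,066.1151
12 June – 31 December 2025: 203 days at 2.1% → €1,182,000 × 2.1% × 203/365 = €13,805.1123
Total = €25,871.2274

€25,871.23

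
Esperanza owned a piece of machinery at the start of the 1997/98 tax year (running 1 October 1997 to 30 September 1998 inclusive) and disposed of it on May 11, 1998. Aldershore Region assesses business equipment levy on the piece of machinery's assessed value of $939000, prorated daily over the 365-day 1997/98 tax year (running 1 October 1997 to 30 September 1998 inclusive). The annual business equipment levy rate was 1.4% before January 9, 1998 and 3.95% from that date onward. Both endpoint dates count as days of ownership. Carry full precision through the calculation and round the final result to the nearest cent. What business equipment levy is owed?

$16100.63

October 1, 1997 – January 8, 1998: 100 days at 1.4% → $939000 × 1.4% × 100/365 = $3601.6438
January 9 – May 11, 1998: 123 days at 3.95% → $939000 × 3.95% × 123/365 = $12498.9904
Total = $16100.6342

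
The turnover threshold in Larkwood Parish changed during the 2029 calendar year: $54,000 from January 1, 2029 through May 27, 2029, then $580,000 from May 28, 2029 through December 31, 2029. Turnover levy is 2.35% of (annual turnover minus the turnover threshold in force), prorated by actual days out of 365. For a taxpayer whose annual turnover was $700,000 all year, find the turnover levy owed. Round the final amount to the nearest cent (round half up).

January 1 – May 27, 2029: 147 days, exemption $54,000 → ($700,000 − $54,000) × 2.35% × 147/365 = $6,113.9918
May 28 – December 31, 2029: 218 days, exemption $580,000 → ($700,000 − $580,000) × 2.35% × 218/365 = $1,684.2740
Total = $7,798.2658

$7,798.27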